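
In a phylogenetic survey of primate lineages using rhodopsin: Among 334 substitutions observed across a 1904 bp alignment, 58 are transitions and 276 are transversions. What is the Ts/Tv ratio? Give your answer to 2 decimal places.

R = 58/276 = 0.210144… ≈ 0.21 (to 2 d.p.).

0.21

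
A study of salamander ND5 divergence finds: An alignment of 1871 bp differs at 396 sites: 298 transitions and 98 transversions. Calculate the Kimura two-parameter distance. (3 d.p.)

0.259

P = 298/1871 ≈ 0.159273 and Q = 98/1871 ≈ 0.052378.
Under the Kimura two-parameter model, d = −½ ln(1 − 2P − Q) − ¼ ln(1 − 2Q).
1 − 2P − Q = 0.629076, giving −½ ln(0.629076) = 0.231752.
1 − 2Q = 0.895244, giving −¼ ln(0.895244) = 0.027665.
d = 0.231752 + 0.027665 = 0.259417.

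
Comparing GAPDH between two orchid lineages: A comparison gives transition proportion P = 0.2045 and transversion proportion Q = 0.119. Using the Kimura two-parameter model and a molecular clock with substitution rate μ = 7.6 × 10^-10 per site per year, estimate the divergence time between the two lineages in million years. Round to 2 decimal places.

291.67

Under the Kimura two-parameter model, d = −½ ln(1 − 2P − Q) − ¼ ln(1 − 2Q).
1 − 2P − Q = 0.472, giving −½ ln(0.472) = 0.375388.
1 − 2Q = 0.762, giving −¼ ln(0.762) = 0.067952.
d = 0.375388 + 0.067952 = 0.443340.
Under a molecular clock d = 2μt, so t = d/(2μ) = 0.443340 / (2 × 7.6 × 10^-10) = 291.67 million years.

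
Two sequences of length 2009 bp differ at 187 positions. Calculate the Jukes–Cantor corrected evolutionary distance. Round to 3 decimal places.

p = 187/2009 ≈ 0.093081.
d = −(3/4) ln(1 − 4p/3) = −0.75 ln(1 − 0.124108) = −0.75 ln(0.875892)
  = −0.75 × (-0.132512) = 0.099384 substitutions/site.

0.099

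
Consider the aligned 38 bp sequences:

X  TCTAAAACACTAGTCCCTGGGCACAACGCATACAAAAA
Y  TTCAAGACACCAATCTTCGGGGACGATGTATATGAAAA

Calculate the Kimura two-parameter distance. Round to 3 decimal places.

0.633

Of 38 sites, 13 differences are transitions and 1 are transversions, so P = 13/38 ≈ 0.342105 and Q = 1/38 ≈ 0.026316.
Under the Kimura two-parameter model, d = −½ ln(1 − 2P − Q) − ¼ ln(1 − 2Q).
1 − 2P − Q = 0.289474, giving −½ ln(0.289474) = 0.619845.
1 − 2Q = 0.947368, giving −¼ ln(0.947368) = 0.013517.
d = 0.619845 + 0.013517 = 0.633362.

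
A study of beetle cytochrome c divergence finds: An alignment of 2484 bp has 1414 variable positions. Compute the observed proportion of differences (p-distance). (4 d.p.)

0.5692

p = 1414/2484 = 0.569243… ≈ 0.5692 (to 4 d.p.).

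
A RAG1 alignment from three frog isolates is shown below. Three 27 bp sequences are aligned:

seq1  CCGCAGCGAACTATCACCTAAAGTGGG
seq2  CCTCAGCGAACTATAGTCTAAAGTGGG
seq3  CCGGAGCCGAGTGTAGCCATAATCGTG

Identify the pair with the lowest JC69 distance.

seq1 and seq2

seq1–seq2: 4/27 differ, p = 0.148, d = 0.165.
seq1–seq3: 12/27 differ, p = 0.444, d = 0.673.
seq2–seq3: 12/27 differ, p = 0.444, d = 0.673.
The smallest distance is between seq1 and seq2.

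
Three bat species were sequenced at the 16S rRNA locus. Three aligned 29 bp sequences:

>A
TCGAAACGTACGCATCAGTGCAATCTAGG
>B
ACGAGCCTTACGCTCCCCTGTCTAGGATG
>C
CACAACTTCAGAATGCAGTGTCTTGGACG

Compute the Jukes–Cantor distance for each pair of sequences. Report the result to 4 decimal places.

A–B: 15/29 sites differ → p ≈ 0.517241, d = −0.75 ln(1 − 0.689655) = 0.877553 ≈ 0.8776.
A–C: 18/29 sites differ → p ≈ 0.62069, d = −0.75 ln(1 − 0.827587) = 1.318397 ≈ 1.3184.
B–C: 14/29 sites differ → p ≈ 0.482759, d = −0.75 ln(1 − 0.643679) = 0.773942 ≈ 0.7739.

d(A,B) = 0.8776, d(A,C) = 1.3184, d(B,C) = 0.7739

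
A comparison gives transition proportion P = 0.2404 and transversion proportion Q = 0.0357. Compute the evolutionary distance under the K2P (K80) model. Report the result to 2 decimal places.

Under the Kimura two-parameter model, d = −½ ln(1 − 2P − Q) − ¼ ln(1 − 2Q).
1 − 2P − Q = 0.4835, giving −½ ln(0.4835) = 0.363352.
1 − 2Q = 0.9286, giving −¼ ln(0.9286) = 0.018519.
d = 0.363352 + 0.018519 = 0.381871.

0.38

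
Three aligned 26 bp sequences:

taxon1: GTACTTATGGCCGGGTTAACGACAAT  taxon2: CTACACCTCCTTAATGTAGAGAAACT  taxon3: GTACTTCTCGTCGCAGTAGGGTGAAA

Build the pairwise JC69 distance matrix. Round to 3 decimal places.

d(taxon1,taxon2) = 1.288, d(taxon1,taxon3) = 0.623, d(taxon2,taxon3) = 0.824

taxon1–taxon2: 16/26 sites differ → p ≈ 0.615385, d = −0.75 ln(1 − 0.820513) = 1.288239 ≈ 1.288.
taxon1–taxon3: 11/26 sites differ → p ≈ 0.423077, d = −0.75 ln(1 − 0.564103) = 0.622762 ≈ 0.623.
taxon2–taxon3: 13/26 sites differ → p = 0.5, d = −0.75 ln(1 − 0.666667) = 0.823960 ≈ 0.824.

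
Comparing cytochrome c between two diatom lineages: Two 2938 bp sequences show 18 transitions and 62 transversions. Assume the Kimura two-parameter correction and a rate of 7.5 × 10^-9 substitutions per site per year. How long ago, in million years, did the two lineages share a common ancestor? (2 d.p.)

P = 18/2938 ≈ 0.006127 and Q = 62/2938 ≈ 0.021103.
Under the Kimura two-parameter model, d = −½ ln(1 − 2P − Q) − ¼ ln(1 − 2Q).
1 − 2P − Q = 0.966643, giving −½ ln(0.966643) = 0.016963.
1 − 2Q = 0.957794, giving −¼ ln(0.957794) = 0.010781.
d = 0.016963 + 0.010781 = 0.027744.
Under a molecular clock d = 2μt, so t = d/(2μ) = 0.027744 / (2 × 7.5 × 10^-9) = 1.85 million years.

1.85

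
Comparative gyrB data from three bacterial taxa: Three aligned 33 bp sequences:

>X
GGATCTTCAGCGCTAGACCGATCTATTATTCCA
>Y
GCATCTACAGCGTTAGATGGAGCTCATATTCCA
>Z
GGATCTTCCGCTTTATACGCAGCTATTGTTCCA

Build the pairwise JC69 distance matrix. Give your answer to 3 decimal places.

X–Y: 8/33 sites differ → p ≈ 0.242424, d = −0.75 ln(1 − 0.323232) = 0.292820 ≈ 0.293.
X–Z: 8/33 sites differ → p ≈ 0.242424, d = −0.75 ln(1 − 0.323232) = 0.292820 ≈ 0.293.
Y–Z: 10/33 sites differ → p ≈ 0.30303, d = −0.75 ln(1 − 0.40404) = 0.388186 ≈ 0.388.

d(X,Y) = 0.293, d(X,Z) = 0.293, d(Y,Z) = 0.388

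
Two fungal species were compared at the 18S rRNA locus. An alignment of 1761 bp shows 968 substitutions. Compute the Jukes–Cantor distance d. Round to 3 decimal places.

0.990

p = 968/1761 ≈ 0.549688.
d = −(3/4) ln(1 − 4p/3) = −0.75 ln(1 − 0.732917) = −0.75 ln(0.267083)
  = −0.75 × (-1.320196) = 0.990147 substitutions/site.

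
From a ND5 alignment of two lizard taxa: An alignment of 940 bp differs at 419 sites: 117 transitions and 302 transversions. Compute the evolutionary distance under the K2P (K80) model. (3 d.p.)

0.679

P = 117/940 ≈ 0.124468 and Q = 302/940 ≈ 0.321277.
Under the Kimura two-parameter model, d = −½ ln(1 − 2P − Q) − ¼ ln(1 − 2Q).
1 − 2P − Q = 0.429787, giving −½ ln(0.429787) = 0.422233.
1 − 2Q = 0.357446, giving −¼ ln(0.357446) = 0.257193.
d = 0.422233 + 0.257193 = 0.679426.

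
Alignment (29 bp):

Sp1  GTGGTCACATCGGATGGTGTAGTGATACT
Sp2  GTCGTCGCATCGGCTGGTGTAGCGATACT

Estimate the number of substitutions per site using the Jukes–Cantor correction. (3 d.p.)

0.152

The sequences differ at 4 of 29 sites (3, 7, 14, 23), so p = 4/29 ≈ 0.137931.
d = −(3/4) ln(1 − 4p/3) = −0.75 ln(1 − 0.183908) = −0.75 ln(0.816092)
  = −0.75 × (-0.203228) = 0.152421 substitutions/site.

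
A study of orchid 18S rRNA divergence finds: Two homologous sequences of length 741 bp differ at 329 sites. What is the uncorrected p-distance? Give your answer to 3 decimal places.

0.444

p = 329/741 = 0.443994… ≈ 0.444 (to 3 d.p.).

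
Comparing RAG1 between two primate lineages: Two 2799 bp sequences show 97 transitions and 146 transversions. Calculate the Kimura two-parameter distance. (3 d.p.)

0.092

P = 97/2799 ≈ 0.034655 and Q = 146/2799 ≈ 0.052161.
Under the Kimura two-parameter model, d = −½ ln(1 − 2P − Q) − ¼ ln(1 − 2Q).
1 − 2P − Q = 0.878529, giving −½ ln(0.878529) = 0.064753.
1 − 2Q = 0.895678, giving −¼ ln(0.895678) = 0.027544.
d = 0.064753 + 0.027544 = 0.092297.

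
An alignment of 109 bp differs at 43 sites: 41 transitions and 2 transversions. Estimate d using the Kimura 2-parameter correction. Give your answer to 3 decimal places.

P = 41/109 ≈ 0.376147 and Q = 2/109 ≈ 0.018349.
Under the Kimura two-parameter model, d = −½ ln(1 − 2P − Q) − ¼ ln(1 − 2Q).
1 − 2P − Q = 0.229357, giving −½ ln(0.229357) = 0.736238.
1 − 2Q = 0.963302, giving −¼ ln(0.963302) = 0.009347.
d = 0.736238 + 0.009347 = 0.745585.

0.746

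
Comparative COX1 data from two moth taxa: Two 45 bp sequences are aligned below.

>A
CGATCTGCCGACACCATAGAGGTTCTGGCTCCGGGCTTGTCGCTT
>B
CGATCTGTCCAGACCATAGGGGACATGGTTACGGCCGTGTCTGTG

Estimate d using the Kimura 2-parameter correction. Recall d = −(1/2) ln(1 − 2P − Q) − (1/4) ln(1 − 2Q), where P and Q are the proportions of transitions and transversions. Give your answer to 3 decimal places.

Of 45 sites, 4 differences are transitions and 10 are transversions, so P = 4/45 ≈ 0.088889 and Q = 10/45 ≈ 0.222222.
Under the Kimura two-parameter model, d = −½ ln(1 − 2P − Q) − ¼ ln(1 − 2Q).
1 − 2P − Q = 0.6, giving −½ ln(0.6) = 0.255413.
1 − 2Q = 0.555556, giving −¼ ln(0.555556) = 0.146946.
d = 0.255413 + 0.146946 = 0.402359.

0.402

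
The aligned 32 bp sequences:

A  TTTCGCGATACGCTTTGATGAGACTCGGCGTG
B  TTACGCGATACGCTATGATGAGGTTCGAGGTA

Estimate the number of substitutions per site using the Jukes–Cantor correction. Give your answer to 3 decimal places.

The sequences differ at 7 of 32 sites (3, 15, 23, 24, 28, 29, 32), so p = 7/32 = 0.21875.
d = −(3/4) ln(1 − 4p/3) = −0.75 ln(1 − 0.291667) = −0.75 ln(0.708333)
  = −0.75 × (-0.344841) = 0.258631 substitutions/site.

0.259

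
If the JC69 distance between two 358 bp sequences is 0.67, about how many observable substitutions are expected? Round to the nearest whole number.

159

Invert JC69: p = (3/4)(1 − e^(−4d/3)) = 0.75 × (1 − e^(-0.893333)) = 0.75 × (1 − 0.409289) = 0.443033.
Expected differing sites = pL ≈ 0.443033 × 358 = 158.605814 ≈ 159.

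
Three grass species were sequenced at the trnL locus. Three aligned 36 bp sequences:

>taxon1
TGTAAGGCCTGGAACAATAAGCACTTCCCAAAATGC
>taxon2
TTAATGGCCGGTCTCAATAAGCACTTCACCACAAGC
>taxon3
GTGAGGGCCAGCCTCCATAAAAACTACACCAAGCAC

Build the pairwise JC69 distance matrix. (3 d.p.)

taxon1–taxon2: 11/36 sites differ → p ≈ 0.305556, d = −0.75 ln(1 − 0.407408) = 0.392437 ≈ 0.392.
taxon1–taxon3: 17/36 sites differ → p ≈ 0.472222, d = −0.75 ln(1 − 0.629629) = 0.744938 ≈ 0.745.
taxon2–taxon3: 13/36 sites differ → p ≈ 0.361111, d = −0.75 ln(1 − 0.481481) = 0.492584 ≈ 0.493.

d(taxon1,taxon2) = 0.392, d(taxon1,taxon3) = 0.745, d(taxon2,taxon3) = 0.493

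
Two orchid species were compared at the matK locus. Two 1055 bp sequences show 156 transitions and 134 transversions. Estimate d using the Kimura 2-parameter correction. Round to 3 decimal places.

P = 156/1055 ≈ 0.147867 and Q = 134/1055 ≈ 0.127014.
Under the Kimura two-parameter model, d = −½ ln(1 − 2P − Q) − ¼ ln(1 − 2Q).
1 − 2P − Q = 0.577252, giving −½ ln(0.577252) = 0.274738.
1 − 2Q = 0.745972, giving −¼ ln(0.745972) = 0.073267.
d = 0.274738 + 0.073267 = 0.348005.

0.348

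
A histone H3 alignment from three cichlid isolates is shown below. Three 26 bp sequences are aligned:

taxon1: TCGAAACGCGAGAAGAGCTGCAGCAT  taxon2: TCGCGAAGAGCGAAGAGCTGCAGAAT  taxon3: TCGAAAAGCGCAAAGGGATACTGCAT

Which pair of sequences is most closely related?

taxon1–taxon2: 6/26 differ, p = 0.231, d = 0.276.
taxon1–taxon3: 7/26 differ, p = 0.269, d = 0.334.
taxon2–taxon3: 9/26 differ, p = 0.346, d = 0.464.
The smallest distance is between taxon1 and taxon2.

taxon1 and taxon2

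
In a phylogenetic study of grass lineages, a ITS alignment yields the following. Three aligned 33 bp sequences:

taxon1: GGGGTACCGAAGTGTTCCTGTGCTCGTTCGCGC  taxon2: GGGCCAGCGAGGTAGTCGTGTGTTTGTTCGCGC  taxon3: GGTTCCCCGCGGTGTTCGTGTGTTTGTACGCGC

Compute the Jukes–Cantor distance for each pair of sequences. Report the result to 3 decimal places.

d(taxon1,taxon2) = 0.339, d(taxon1,taxon3) = 0.388, d(taxon2,taxon3) = 0.293

taxon1–taxon2: 9/33 sites differ → p ≈ 0.272727, d = −0.75 ln(1 − 0.363636) = 0.338988 ≈ 0.339.
taxon1–taxon3: 10/33 sites differ → p ≈ 0.30303, d = −0.75 ln(1 − 0.40404) = 0.388186 ≈ 0.388.
taxon2–taxon3: 8/33 sites differ → p ≈ 0.242424, d = −0.75 ln(1 − 0.323232) = 0.292820 ≈ 0.293.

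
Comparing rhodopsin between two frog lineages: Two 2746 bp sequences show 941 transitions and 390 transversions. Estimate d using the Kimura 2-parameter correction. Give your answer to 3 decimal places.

P = 941/2746 ≈ 0.34268 and Q = 390/2746 ≈ 0.142025.
Under the Kimura two-parameter model, d = −½ ln(1 − 2P − Q) − ¼ ln(1 − 2Q).
1 − 2P − Q = 0.172615, giving −½ ln(0.172615) = 0.878346.
1 − 2Q = 0.71595, giving −¼ ln(0.71595) = 0.083536.
d = 0.878346 + 0.083536 = 0.961882.

0.962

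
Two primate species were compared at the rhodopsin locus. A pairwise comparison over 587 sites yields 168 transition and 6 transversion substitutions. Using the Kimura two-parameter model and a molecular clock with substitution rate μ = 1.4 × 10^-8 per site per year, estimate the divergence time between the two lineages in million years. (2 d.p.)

15.79

P = 168/587 ≈ 0.286201 and Q = 6/587 ≈ 0.010221.
Under the Kimura two-parameter model, d = −½ ln(1 − 2P − Q) − ¼ ln(1 − 2Q).
1 − 2P − Q = 0.417377, giving −½ ln(0.417377) = 0.436883.
1 − 2Q = 0.979558, giving −¼ ln(0.979558) = 0.005163.
d = 0.436883 + 0.005163 = 0.442046.
Under a molecular clock d = 2μt, so t = d/(2μ) = 0.442046 / (2 × 1.4 × 10^-8) = 15.79 million years.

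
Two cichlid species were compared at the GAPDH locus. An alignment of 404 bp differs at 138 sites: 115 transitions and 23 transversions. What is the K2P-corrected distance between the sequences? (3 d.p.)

0.522

P = 115/404 ≈ 0.284653 and Q = 23/404 ≈ 0.056931.
Under the Kimura two-parameter model, d = −½ ln(1 − 2P − Q) − ¼ ln(1 − 2Q).
1 − 2P − Q = 0.373763, giving −½ ln(0.373763) = 0.492067.
1 − 2Q = 0.886138, giving −¼ ln(0.886138) = 0.030221.
d = 0.492067 + 0.030221 = 0.522288.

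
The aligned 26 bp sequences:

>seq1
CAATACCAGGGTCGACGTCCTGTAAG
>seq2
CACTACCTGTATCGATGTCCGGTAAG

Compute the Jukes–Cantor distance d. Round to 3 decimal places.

0.276

The sequences differ at 6 of 26 sites (3, 8, 10, 11, 16, 21), so p = 6/26 ≈ 0.230769.
d = −(3/4) ln(1 − 4p/3) = −0.75 ln(1 − 0.307692) = −0.75 ln(0.692308)
  = −0.75 × (-0.367724) = 0.275793 substitutions/site.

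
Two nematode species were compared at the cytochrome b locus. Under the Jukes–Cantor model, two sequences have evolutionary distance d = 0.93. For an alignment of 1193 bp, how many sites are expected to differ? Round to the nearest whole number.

636

Invert JC69: p = (3/4)(1 − e^(−4d/3)) = 0.75 × (1 − e^(-1.24)) = 0.75 × (1 − 0.289384) = 0.532962.
Expected differing sites = pL ≈ 0.532962 × 1193 = 635.823666 ≈ 636.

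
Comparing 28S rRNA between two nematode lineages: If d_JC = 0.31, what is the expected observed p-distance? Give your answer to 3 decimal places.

0.254

p = (3/4)(1 − e^(−4d/3)) = 0.75 × (1 − e^(-0.413333)) = 0.75 × (1 − 0.661442) = 0.253919.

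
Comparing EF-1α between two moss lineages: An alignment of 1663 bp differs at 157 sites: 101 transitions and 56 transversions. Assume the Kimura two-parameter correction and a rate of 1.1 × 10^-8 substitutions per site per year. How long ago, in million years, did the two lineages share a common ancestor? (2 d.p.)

4.62

P = 101/1663 ≈ 0.060734 and Q = 56/1663 ≈ 0.033674.
Under the Kimura two-parameter model, d = −½ ln(1 − 2P − Q) − ¼ ln(1 − 2Q).
1 − 2P − Q = 0.844858, giving −½ ln(0.844858) = 0.084293.
1 − 2Q = 0.932652, giving −¼ ln(0.932652) = 0.017431.
d = 0.084293 + 0.017431 = 0.101724.
Under a molecular clock d = 2μt, so t = d/(2μ) = 0.101724 / (2 × 1.1 × 10^-8) = 4.62 million years.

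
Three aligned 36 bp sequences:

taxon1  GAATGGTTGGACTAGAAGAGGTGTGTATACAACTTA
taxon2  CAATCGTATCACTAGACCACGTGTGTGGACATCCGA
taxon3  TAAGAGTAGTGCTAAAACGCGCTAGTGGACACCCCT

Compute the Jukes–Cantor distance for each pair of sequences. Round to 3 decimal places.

taxon1–taxon2: 13/36 sites differ → p ≈ 0.361111, d = −0.75 ln(1 − 0.481481) = 0.492584 ≈ 0.493.
taxon1–taxon3: 19/36 sites differ → p ≈ 0.527778, d = −0.75 ln(1 − 0.703704) = 0.912297 ≈ 0.912.
taxon2–taxon3: 15/36 sites differ → p ≈ 0.416667, d = −0.75 ln(1 − 0.555556) = 0.608198 ≈ 0.608.

d(taxon1,taxon2) = 0.493, d(taxon1,taxon3) = 0.912, d(taxon2,taxon3) = 0.608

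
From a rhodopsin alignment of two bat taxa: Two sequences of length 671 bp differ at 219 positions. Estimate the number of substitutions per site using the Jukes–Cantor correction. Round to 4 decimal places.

p = 219/671 ≈ 0.326379.
d = −(3/4) ln(1 − 4p/3) = −0.75 ln(1 − 0.435172) = −0.75 ln(0.564828)
  = −0.75 × (-0.571234) = 0.428426 substitutions/site.

0.4284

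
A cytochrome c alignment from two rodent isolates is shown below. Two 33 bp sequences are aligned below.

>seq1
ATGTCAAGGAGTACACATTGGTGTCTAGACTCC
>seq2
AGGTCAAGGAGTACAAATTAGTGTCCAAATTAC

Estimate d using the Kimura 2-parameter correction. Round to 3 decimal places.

Of 33 sites, 4 differences are transitions and 3 are transversions, so P = 4/33 ≈ 0.121212 and Q = 3/33 ≈ 0.090909.
Under the Kimura two-parameter model, d = −½ ln(1 − 2P − Q) − ¼ ln(1 − 2Q).
1 − 2P − Q = 0.666667, giving −½ ln(0.666667) = 0.202732.
1 − 2Q = 0.818182, giving −¼ ln(0.818182) = 0.050168.
d = 0.202732 + 0.050168 = 0.252900.

0.253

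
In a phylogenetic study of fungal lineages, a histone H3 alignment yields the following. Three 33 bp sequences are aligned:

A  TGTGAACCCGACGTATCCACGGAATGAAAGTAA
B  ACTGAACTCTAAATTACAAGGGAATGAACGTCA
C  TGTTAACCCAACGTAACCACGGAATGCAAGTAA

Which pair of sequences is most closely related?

A–B: 12/33 differ, p = 0.364, d = 0.497.
A–C: 4/33 differ, p = 0.121, d = 0.132.
B–C: 13/33 differ, p = 0.394, d = 0.559.
The smallest distance is between A and C.

A and C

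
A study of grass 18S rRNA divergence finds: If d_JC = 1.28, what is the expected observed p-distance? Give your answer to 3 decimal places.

0.614

p = (3/4)(1 − e^(−4d/3)) = 0.75 × (1 − e^(-1.706667)) = 0.75 × (1 − 0.181470) = 0.613898.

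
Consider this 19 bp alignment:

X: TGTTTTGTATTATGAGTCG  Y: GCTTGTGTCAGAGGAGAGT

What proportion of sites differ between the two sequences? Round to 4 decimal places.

The sequences differ at 10 of 19 positions (sites 1, 2, 5, 9, 10, 11, 13, 17, 18, 19).
p = 10/19 = 0.526315… ≈ 0.5263 (to 4 d.p.).

0.5263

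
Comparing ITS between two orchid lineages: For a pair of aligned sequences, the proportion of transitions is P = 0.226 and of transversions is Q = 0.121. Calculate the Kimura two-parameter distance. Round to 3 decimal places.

0.495

Under the Kimura two-parameter model, d = −½ ln(1 − 2P − Q) − ¼ ln(1 − 2Q).
1 − 2P − Q = 0.427, giving −½ ln(0.427) = 0.425486.
1 − 2Q = 0.758, giving −¼ ln(0.758) = 0.069268.
d = 0.425486 + 0.069268 = 0.494754.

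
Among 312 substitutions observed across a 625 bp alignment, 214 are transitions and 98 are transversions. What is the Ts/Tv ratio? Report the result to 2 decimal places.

R = 214/98 = 2.183673… ≈ 2.18 (to 2 d.p.).

2.18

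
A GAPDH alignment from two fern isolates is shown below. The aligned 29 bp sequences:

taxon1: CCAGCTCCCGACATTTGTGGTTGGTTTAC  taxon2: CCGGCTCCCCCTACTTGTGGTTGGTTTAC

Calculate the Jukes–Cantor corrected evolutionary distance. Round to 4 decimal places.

0.1959

The sequences differ at 5 of 29 sites (3, 10, 11, 12, 14), so p = 5/29 ≈ 0.172414.
d = −(3/4) ln(1 − 4p/3) = −0.75 ln(1 − 0.229885) = −0.75 ln(0.770115)
  = −0.75 × (-0.261215) = 0.195911 substitutions/site.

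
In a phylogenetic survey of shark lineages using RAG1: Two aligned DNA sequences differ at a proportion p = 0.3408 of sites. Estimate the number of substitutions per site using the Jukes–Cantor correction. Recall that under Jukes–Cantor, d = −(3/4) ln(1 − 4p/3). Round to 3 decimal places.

0.454

d = −(3/4) ln(1 − 4p/3) = −0.75 ln(1 − 0.4544) = −0.75 ln(0.5456)
  = −0.75 × (-0.605869) = 0.454402 substitutions/site.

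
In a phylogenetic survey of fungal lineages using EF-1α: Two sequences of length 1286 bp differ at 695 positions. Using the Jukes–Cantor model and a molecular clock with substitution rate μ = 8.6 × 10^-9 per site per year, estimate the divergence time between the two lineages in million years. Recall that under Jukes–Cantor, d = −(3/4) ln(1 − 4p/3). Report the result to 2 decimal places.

55.60

p = 695/1286 ≈ 0.540435.
d = −(3/4) ln(1 − 4p/3) = −0.75 ln(1 − 0.72058) = −0.75 ln(0.27942)
  = −0.75 × (-1.275039) = 0.956279 substitutions/site.
Under a molecular clock d = 2μt, so t = d/(2μ) = 0.956279 / (2 × 8.6 × 10^-9) = 55.60 million years.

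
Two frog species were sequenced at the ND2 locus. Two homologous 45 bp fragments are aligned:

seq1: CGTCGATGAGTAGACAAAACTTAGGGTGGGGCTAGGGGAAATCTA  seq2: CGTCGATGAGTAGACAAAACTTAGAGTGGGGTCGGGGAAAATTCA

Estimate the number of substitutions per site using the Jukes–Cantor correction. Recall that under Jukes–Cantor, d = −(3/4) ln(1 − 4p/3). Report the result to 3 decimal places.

The sequences differ at 7 of 45 sites (25, 32, 33, 34, 38, 43, 44), so p = 7/45 ≈ 0.155556.
d = −(3/4) ln(1 − 4p/3) = −0.75 ln(1 − 0.207408) = −0.75 ln(0.792592)
  = −0.75 × (-0.232447) = 0.174335 substitutions/site.

0.174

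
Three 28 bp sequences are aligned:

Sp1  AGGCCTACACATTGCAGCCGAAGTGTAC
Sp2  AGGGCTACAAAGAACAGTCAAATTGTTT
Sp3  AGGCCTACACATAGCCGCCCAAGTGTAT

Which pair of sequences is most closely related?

Sp1 and Sp3

Sp1–Sp2: 10/28 differ, p = 0.357, d = 0.485.
Sp1–Sp3: 4/28 differ, p = 0.143, d = 0.158.
Sp2–Sp3: 9/28 differ, p = 0.321, d = 0.420.
The smallest distance is between Sp1 and Sp3.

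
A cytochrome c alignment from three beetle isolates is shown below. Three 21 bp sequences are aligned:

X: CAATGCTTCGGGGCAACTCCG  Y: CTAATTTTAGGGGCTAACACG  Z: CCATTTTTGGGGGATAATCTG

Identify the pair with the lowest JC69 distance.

X–Y: 9/21 differ, p = 0.429, d = 0.635.
X–Z: 8/21 differ, p = 0.381, d = 0.532.
Y–Z: 7/21 differ, p = 0.333, d = 0.441.
The smallest distance is between Y and Z.

Y and Z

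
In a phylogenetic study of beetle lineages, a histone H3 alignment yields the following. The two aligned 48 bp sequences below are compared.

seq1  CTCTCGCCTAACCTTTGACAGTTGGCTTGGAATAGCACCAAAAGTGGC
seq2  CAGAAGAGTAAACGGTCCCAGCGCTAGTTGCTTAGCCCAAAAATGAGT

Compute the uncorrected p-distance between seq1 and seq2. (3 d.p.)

0.542

The sequences differ at 26 of 48 positions.
p = 26/48 = 0.541666… ≈ 0.542 (to 3 d.p.).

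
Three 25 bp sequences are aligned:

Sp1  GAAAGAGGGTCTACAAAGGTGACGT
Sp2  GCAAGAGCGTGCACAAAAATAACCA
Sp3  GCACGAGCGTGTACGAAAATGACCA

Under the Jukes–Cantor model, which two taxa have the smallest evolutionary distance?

Sp1–Sp2: 9/25 differ, p = 0.360, d = 0.490.
Sp1–Sp3: 9/25 differ, p = 0.360, d = 0.490.
Sp2–Sp3: 4/25 differ, p = 0.160, d = 0.180.
The smallest distance is between Sp2 and Sp3.

Sp2 and Sp3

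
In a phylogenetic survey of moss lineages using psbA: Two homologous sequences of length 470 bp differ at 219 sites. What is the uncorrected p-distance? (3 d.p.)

p = 219/470 = 0.465957… ≈ 0.466 (to 3 d.p.).

0.466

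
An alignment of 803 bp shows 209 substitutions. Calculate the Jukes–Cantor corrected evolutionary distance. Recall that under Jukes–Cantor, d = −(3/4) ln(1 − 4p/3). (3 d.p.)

p = 209/803 ≈ 0.260274.
d = −(3/4) ln(1 − 4p/3) = −0.75 ln(1 − 0.347032) = −0.75 ln(0.652968)
  = −0.75 × (-0.426227) = 0.319670 substitutions/site.

0.320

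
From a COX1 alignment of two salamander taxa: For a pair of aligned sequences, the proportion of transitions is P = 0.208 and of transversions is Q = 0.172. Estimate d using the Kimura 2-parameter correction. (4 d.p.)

Under the Kimura two-parameter model, d = −½ ln(1 − 2P − Q) − ¼ ln(1 − 2Q).
1 − 2P − Q = 0.412, giving −½ ln(0.412) = 0.443366.
1 − 2Q = 0.656, giving −¼ ln(0.656) = 0.105399.
d = 0.443366 + 0.105399 = 0.548765.

0.5488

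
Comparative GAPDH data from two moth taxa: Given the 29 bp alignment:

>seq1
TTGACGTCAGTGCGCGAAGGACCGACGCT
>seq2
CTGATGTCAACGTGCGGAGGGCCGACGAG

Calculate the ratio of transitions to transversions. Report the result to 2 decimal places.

Transitions are A↔G and C↔T; transversions are all other mismatches.
Transitions: 7. Transversions: 2.
R = 7/2 = 3.50.

3.50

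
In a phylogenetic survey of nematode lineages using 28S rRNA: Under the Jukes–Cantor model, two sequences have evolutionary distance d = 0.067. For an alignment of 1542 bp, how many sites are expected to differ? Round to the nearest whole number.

99

Invert JC69: p = (3/4)(1 − e^(−4d/3)) = 0.75 × (1 − e^(-0.089333)) = 0.75 × (1 − 0.914541) = 0.064094.
Expected differing sites = pL ≈ 0.064094 × 1542 = 98.832948 ≈ 99.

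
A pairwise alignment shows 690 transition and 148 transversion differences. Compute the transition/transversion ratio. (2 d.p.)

4.66

R = 690/148 = 4.662162… ≈ 4.66 (to 2 d.p.).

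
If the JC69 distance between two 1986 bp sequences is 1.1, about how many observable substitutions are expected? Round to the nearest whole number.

Invert JC69: p = (3/4)(1 − e^(−4d/3)) = 0.75 × (1 − e^(-1.466667)) = 0.75 × (1 − 0.230693) = 0.576980.
Expected differing sites = pL ≈ 0.576980 × 1986 = 1145.88228 ≈ 1146.

1146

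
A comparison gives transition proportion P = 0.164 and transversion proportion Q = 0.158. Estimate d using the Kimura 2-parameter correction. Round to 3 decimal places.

Under the Kimura two-parameter model, d = −½ ln(1 − 2P − Q) − ¼ ln(1 − 2Q).
1 − 2P − Q = 0.514, giving −½ ln(0.514) = 0.332766.
1 − 2Q = 0.684, giving −¼ ln(0.684) = 0.094949.
d = 0.332766 + 0.094949 = 0.427715.

0.428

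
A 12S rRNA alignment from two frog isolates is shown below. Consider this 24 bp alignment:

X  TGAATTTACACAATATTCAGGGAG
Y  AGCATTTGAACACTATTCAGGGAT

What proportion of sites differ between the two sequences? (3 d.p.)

The sequences differ at 6 of 24 positions (sites 1, 3, 8, 9, 13, 24).
p = 6/24 = 0.250.

0.250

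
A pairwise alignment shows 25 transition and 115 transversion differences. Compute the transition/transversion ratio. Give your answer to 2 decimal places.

0.22

R = 25/115 = 0.217391… ≈ 0.22 (to 2 d.p.).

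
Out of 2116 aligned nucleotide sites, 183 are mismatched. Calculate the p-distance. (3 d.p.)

p = 183/2116 = 0.086483… ≈ 0.086 (to 3 d.p.).

0.086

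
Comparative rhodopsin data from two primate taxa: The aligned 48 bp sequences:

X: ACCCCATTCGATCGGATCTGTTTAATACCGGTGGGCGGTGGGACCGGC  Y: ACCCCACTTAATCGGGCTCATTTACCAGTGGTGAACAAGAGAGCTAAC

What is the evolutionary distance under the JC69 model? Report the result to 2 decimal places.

The sequences differ at 23 of 48 sites, so p = 23/48 ≈ 0.479167.
d = −(3/4) ln(1 − 4p/3) = −0.75 ln(1 − 0.638889) = −0.75 ln(0.361111)
  = −0.75 × (-1.018570) = 0.763928 substitutions/site.

0.76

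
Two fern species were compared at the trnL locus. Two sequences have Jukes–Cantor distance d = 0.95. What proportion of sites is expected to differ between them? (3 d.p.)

p = (3/4)(1 − e^(−4d/3)) = 0.75 × (1 − e^(-1.266667)) = 0.75 × (1 − 0.281769) = 0.538673.

0.539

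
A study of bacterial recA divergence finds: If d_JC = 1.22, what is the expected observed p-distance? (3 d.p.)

0.603

p = (3/4)(1 − e^(−4d/3)) = 0.75 × (1 − e^(-1.626667)) = 0.75 × (1 − 0.196584) = 0.602562.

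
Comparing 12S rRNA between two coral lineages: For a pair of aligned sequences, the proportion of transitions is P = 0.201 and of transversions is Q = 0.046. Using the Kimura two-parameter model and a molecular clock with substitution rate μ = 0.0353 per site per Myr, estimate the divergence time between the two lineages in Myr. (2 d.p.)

Under the Kimura two-parameter model, d = −½ ln(1 − 2P − Q) − ¼ ln(1 − 2Q).
1 − 2P − Q = 0.552, giving −½ ln(0.552) = 0.297104.
1 − 2Q = 0.908, giving −¼ ln(0.908) = 0.024128.
d = 0.297104 + 0.024128 = 0.321232.
Under a molecular clock d = 2μt, so t = d/(2μ) = 0.321232 / (2 × 0.0353) = 4.55 Myr.

4.55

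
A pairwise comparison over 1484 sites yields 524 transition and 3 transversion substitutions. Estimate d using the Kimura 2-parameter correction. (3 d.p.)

0.617

P = 524/1484 ≈ 0.3531 and Q = 3/1484 ≈ 0.002022.
Under the Kimura two-parameter model, d = −½ ln(1 − 2P − Q) − ¼ ln(1 − 2Q).
1 − 2P − Q = 0.291778, giving −½ ln(0.291778) = 0.615881.
1 − 2Q = 0.995956, giving −¼ ln(0.995956) = 0.001013.
d = 0.615881 + 0.001013 = 0.616894.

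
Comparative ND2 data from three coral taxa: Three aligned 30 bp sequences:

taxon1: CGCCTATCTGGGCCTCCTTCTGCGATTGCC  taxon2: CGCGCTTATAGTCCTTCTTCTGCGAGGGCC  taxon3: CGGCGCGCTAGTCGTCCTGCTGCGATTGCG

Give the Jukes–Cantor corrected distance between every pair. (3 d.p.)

taxon1–taxon2: 9/30 sites differ → p = 0.3, d = −0.75 ln(1 − 0.4) = 0.383119 ≈ 0.383.
taxon1–taxon3: 9/30 sites differ → p = 0.3, d = −0.75 ln(1 − 0.4) = 0.383119 ≈ 0.383.
taxon2–taxon3: 12/30 sites differ → p = 0.4, d = −0.75 ln(1 − 0.533333) = 0.571605 ≈ 0.572.

d(taxon1,taxon2) = 0.383, d(taxon1,taxon3) = 0.383, d(taxon2,taxon3) = 0.572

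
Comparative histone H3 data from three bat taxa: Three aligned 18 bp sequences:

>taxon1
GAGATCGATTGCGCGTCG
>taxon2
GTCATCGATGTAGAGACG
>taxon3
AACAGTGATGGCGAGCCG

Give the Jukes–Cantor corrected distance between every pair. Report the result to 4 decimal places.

taxon1–taxon2: 7/18 sites differ → p ≈ 0.388889, d = −0.75 ln(1 − 0.518519) = 0.548166 ≈ 0.5482.
taxon1–taxon3: 7/18 sites differ → p ≈ 0.388889, d = −0.75 ln(1 − 0.518519) = 0.548166 ≈ 0.5482.
taxon2–taxon3: 7/18 sites differ → p ≈ 0.388889, d = −0.75 ln(1 − 0.518519) = 0.548166 ≈ 0.5482.

d(taxon1,taxon2) = 0.5482, d(taxon1,taxon3) = 0.5482, d(taxon2,taxon3) = 0.5482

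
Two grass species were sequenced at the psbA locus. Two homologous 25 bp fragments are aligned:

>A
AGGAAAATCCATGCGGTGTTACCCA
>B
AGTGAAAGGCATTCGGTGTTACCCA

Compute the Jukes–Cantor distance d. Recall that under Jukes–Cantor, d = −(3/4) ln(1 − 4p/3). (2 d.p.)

0.23

The sequences differ at 5 of 25 sites (3, 4, 8, 9, 13), so p = 5/25 = 0.2.
d = −(3/4) ln(1 − 4p/3) = −0.75 ln(1 − 0.266667) = −0.75 ln(0.733333)
  = −0.75 × (-0.310155) = 0.232616 substitutions/site.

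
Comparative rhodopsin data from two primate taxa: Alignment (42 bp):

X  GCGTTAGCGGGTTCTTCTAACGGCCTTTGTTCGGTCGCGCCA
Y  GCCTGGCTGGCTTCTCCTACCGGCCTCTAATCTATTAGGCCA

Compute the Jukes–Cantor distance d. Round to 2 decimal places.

The sequences differ at 16 of 42 sites, so p = 16/42 ≈ 0.380952.
d = −(3/4) ln(1 − 4p/3) = −0.75 ln(1 − 0.507936) = −0.75 ln(0.492064)
  = −0.75 × (-0.709146) = 0.531860 substitutions/site.

0.53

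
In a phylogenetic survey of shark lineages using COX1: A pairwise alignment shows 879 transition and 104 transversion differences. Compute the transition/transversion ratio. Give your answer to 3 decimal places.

R = 879/104 = 8.451923… ≈ 8.452 (to 3 d.p.).

8.452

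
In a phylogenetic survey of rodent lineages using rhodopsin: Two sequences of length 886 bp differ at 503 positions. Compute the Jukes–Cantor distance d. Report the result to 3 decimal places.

1.061

p = 503/886 ≈ 0.56772.
d = −(3/4) ln(1 − 4p/3) = −0.75 ln(1 − 0.75696) = −0.75 ln(0.24304)
  = −0.75 × (-1.414529) = 1.060897 substitutions/site.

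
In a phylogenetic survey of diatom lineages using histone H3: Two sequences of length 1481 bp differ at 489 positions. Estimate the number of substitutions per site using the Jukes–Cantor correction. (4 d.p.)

p = 489/1481 ≈ 0.330182.
d = −(3/4) ln(1 − 4p/3) = −0.75 ln(1 − 0.440243) = −0.75 ln(0.559757)
  = −0.75 × (-0.580253) = 0.435190 substitutions/site.

0.4352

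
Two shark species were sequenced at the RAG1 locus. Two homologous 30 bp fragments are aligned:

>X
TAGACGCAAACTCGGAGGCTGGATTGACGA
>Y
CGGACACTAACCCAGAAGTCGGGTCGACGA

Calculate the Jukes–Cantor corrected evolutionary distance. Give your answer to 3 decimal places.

The sequences differ at 11 of 30 sites, so p = 11/30 ≈ 0.366667.
d = −(3/4) ln(1 − 4p/3) = −0.75 ln(1 − 0.488889) = −0.75 ln(0.511111)
  = −0.75 × (-0.671168) = 0.503376 substitutions/site.

0.503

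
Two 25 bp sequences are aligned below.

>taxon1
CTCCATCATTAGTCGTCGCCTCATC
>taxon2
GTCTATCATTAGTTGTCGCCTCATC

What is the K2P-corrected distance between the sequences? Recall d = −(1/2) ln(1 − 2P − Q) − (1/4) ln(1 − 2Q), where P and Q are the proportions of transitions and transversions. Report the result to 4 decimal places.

Of 25 sites, 2 differences are transitions and 1 are transversions, so P = 2/25 = 0.08 and Q = 1/25 = 0.04.
Under the Kimura two-parameter model, d = −½ ln(1 − 2P − Q) − ¼ ln(1 − 2Q).
1 − 2P − Q = 0.8, giving −½ ln(0.8) = 0.111572.
1 − 2Q = 0.92, giving −¼ ln(0.92) = 0.020845.
d = 0.111572 + 0.020845 = 0.132417.

0.1324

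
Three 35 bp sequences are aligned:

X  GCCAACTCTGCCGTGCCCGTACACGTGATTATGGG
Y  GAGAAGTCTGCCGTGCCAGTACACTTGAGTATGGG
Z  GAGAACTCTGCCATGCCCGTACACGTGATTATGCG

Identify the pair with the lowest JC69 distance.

X and Z

X–Y: 6/35 differ, p = 0.171, d = 0.195.
X–Z: 4/35 differ, p = 0.114, d = 0.124.
Y–Z: 6/35 differ, p = 0.171, d = 0.195.
The smallest distance is between X and Z.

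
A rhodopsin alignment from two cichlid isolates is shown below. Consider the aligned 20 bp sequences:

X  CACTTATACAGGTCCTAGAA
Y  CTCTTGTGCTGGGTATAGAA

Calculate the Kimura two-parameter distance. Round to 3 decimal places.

0.474

Of 20 sites, 3 differences are transitions and 4 are transversions, so P = 3/20 = 0.15 and Q = 4/20 = 0.2.
Under the Kimura two-parameter model, d = −½ ln(1 − 2P − Q) − ¼ ln(1 − 2Q).
1 − 2P − Q = 0.5, giving −½ ln(0.5) = 0.346574.
1 − 2Q = 0.6, giving −¼ ln(0.6) = 0.127706.
d = 0.346574 + 0.127706 = 0.474280.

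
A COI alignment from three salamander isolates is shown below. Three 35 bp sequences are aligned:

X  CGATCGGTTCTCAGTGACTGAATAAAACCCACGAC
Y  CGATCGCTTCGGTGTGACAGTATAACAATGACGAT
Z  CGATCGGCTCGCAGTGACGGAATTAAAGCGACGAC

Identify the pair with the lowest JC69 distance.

X and Z

X–Y: 11/35 differ, p = 0.314, d = 0.407.
X–Z: 6/35 differ, p = 0.171, d = 0.195.
Y–Z: 11/35 differ, p = 0.314, d = 0.407.
The smallest distance is between X and Z.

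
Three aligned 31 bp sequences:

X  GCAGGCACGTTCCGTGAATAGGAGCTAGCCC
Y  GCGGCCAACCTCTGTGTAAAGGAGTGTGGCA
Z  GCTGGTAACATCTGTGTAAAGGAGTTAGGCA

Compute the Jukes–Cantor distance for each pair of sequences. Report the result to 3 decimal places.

d(X,Y) = 0.614, d(X,Z) = 0.481, d(Y,Z) = 0.224

X–Y: 13/31 sites differ → p ≈ 0.419355, d = −0.75 ln(1 − 0.55914) = 0.614271 ≈ 0.614.
X–Z: 11/31 sites differ → p ≈ 0.354839, d = −0.75 ln(1 − 0.473119) = 0.480585 ≈ 0.481.
Y–Z: 6/31 sites differ → p ≈ 0.193548, d = −0.75 ln(1 − 0.258064) = 0.223869 ≈ 0.224.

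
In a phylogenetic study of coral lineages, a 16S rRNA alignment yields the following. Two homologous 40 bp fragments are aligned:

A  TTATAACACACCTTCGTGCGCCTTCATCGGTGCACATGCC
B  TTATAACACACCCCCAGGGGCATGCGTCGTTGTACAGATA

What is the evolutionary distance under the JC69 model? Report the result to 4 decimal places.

0.4715

The sequences differ at 14 of 40 sites, so p = 14/40 = 0.35.
d = −(3/4) ln(1 − 4p/3) = −0.75 ln(1 − 0.466667) = −0.75 ln(0.533333)
  = −0.75 × (-0.628609) = 0.471457 substitutions/site.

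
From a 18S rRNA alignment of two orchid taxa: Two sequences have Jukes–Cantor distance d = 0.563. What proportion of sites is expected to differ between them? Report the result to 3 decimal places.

0.396

p = (3/4)(1 − e^(−4d/3)) = 0.75 × (1 − e^(-0.750667)) = 0.75 × (1 − 0.472052) = 0.395961.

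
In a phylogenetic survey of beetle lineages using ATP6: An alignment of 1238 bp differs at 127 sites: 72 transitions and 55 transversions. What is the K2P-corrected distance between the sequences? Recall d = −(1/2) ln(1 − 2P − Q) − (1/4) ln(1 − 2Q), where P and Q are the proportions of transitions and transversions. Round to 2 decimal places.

P = 72/1238 ≈ 0.058158 and Q = 55/1238 ≈ 0.044426.
Under the Kimura two-parameter model, d = −½ ln(1 − 2P − Q) − ¼ ln(1 − 2Q).
1 − 2P − Q = 0.839258, giving −½ ln(0.839258) = 0.087619.
1 − 2Q = 0.911148, giving −¼ ln(0.911148) = 0.023262.
d = 0.087619 + 0.023262 = 0.110881.

0.11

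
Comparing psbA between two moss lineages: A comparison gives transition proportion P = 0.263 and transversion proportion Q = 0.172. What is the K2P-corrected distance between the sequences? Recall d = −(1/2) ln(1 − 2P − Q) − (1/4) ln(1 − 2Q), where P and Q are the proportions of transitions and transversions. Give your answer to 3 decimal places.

0.704

Under the Kimura two-parameter model, d = −½ ln(1 − 2P − Q) − ¼ ln(1 − 2Q).
1 − 2P − Q = 0.302, giving −½ ln(0.302) = 0.598664.
1 − 2Q = 0.656, giving −¼ ln(0.656) = 0.105399.
d = 0.598664 + 0.105399 = 0.704063.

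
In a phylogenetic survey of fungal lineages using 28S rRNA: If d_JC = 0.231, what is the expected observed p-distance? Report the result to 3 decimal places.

p = (3/4)(1 − e^(−4d/3)) = 0.75 × (1 − e^(-0.308)) = 0.75 × (1 − 0.734915) = 0.198814.

0.199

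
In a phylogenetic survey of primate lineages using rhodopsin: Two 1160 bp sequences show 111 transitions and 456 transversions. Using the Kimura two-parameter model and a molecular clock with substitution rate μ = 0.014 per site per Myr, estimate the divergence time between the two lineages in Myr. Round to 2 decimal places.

P = 111/1160 ≈ 0.09569 and Q = 456/1160 ≈ 0.393103.
Under the Kimura two-parameter model, d = −½ ln(1 − 2P − Q) − ¼ ln(1 − 2Q).
1 − 2P − Q = 0.415517, giving −½ ln(0.415517) = 0.439116.
1 − 2Q = 0.213794, giving −¼ ln(0.213794) = 0.385686.
d = 0.439116 + 0.385686 = 0.824802.
Under a molecular clock d = 2μt, so t = d/(2μ) = 0.824802 / (2 × 0.014) = 29.46 Myr.

29.46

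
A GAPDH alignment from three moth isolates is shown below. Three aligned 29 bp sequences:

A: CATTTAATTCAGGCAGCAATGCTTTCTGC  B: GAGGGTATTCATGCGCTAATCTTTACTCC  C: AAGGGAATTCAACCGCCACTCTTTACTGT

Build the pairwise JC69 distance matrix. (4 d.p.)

d(A,B) = 0.6829, d(A,C) = 0.6829, d(B,C) = 0.3439

A–B: 13/29 sites differ → p ≈ 0.448276, d = −0.75 ln(1 − 0.597701) = 0.682920 ≈ 0.6829.
A–C: 13/29 sites differ → p ≈ 0.448276, d = −0.75 ln(1 − 0.597701) = 0.682920 ≈ 0.6829.
B–C: 8/29 sites differ → p ≈ 0.275862, d = −0.75 ln(1 − 0.367816) = 0.343931 ≈ 0.3439.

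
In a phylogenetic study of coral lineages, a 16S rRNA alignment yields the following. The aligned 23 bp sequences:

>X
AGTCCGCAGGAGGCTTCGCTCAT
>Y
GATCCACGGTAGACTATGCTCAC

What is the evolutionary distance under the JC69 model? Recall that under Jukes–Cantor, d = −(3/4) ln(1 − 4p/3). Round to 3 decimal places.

0.553

The sequences differ at 9 of 23 sites (1, 2, 6, 8, 10, 13, 16, 17, 23), so p = 9/23 ≈ 0.391304.
d = −(3/4) ln(1 − 4p/3) = −0.75 ln(1 − 0.521739) = −0.75 ln(0.478261)
  = −0.75 × (-0.737599) = 0.553199 substitutions/site.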